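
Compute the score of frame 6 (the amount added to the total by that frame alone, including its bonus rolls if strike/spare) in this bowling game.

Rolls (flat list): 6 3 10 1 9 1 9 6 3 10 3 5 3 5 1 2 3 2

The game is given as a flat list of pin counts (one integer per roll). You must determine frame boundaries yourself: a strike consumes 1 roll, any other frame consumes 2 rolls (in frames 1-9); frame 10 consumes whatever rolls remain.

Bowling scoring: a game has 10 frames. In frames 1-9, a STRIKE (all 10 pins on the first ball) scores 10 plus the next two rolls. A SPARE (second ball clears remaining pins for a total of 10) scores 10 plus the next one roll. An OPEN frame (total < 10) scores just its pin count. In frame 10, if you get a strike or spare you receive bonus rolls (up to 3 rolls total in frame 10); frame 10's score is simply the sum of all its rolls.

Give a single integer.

Frame 1: OPEN (6+3=9). Cumulative: 9
Frame 2: STRIKE. 10 + next two rolls (1+9) = 20. Cumulative: 29
Frame 3: SPARE (1+9=10). 10 + next roll (1) = 11. Cumulative: 40
Frame 4: SPARE (1+9=10). 10 + next roll (6) = 16. Cumulative: 56
Frame 5: OPEN (6+3=9). Cumulative: 65
Frame 6: STRIKE. 10 + next two rolls (3+5) = 18. Cumulative: 83
Frame 7: OPEN (3+5=8). Cumulative: 91
Frame 8: OPEN (3+5=8). Cumulative: 99

Answer: 18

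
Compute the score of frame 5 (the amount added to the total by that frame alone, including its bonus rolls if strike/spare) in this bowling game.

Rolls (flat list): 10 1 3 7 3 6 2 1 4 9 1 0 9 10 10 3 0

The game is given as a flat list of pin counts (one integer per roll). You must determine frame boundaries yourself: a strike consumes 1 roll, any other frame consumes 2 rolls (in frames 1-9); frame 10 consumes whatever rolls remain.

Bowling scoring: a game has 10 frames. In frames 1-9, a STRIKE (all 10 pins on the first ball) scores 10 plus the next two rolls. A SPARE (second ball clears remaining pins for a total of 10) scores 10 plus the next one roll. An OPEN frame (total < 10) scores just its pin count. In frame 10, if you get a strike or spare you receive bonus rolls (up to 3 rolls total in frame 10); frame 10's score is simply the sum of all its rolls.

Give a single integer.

Frame 1: STRIKE. 10 + next two rolls (1+3) = 14. Cumulative: 14
Frame 2: OPEN (1+3=4). Cumulative: 18
Frame 3: SPARE (7+3=10). 10 + next roll (6) = 16. Cumulative: 34
Frame 4: OPEN (6+2=8). Cumulative: 42
Frame 5: OPEN (1+4=5). Cumulative: 47
Frame 6: SPARE (9+1=10). 10 + next roll (0) = 10. Cumulative: 57
Frame 7: OPEN (0+9=9). Cumulative: 66

Answer: 5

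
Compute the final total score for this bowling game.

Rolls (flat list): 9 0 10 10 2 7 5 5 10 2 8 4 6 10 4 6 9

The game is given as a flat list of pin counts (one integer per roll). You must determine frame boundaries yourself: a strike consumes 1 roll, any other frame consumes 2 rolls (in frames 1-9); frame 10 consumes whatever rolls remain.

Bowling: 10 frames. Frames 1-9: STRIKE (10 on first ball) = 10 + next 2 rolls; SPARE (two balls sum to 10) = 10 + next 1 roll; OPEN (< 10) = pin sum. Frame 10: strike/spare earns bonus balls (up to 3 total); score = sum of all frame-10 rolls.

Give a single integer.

Answer: 172

Derivation:
Frame 1: OPEN (9+0=9). Cumulative: 9
Frame 2: STRIKE. 10 + next two rolls (10+2) = 22. Cumulative: 31
Frame 3: STRIKE. 10 + next two rolls (2+7) = 19. Cumulative: 50
Frame 4: OPEN (2+7=9). Cumulative: 59
Frame 5: SPARE (5+5=10). 10 + next roll (10) = 20. Cumulative: 79
Frame 6: STRIKE. 10 + next two rolls (2+8) = 20. Cumulative: 99
Frame 7: SPARE (2+8=10). 10 + next roll (4) = 14. Cumulative: 113
Frame 8: SPARE (4+6=10). 10 + next roll (10) = 20. Cumulative: 133
Frame 9: STRIKE. 10 + next two rolls (4+6) = 20. Cumulative: 153
Frame 10: SPARE. Sum of all frame-10 rolls (4+6+9) = 19. Cumulative: 172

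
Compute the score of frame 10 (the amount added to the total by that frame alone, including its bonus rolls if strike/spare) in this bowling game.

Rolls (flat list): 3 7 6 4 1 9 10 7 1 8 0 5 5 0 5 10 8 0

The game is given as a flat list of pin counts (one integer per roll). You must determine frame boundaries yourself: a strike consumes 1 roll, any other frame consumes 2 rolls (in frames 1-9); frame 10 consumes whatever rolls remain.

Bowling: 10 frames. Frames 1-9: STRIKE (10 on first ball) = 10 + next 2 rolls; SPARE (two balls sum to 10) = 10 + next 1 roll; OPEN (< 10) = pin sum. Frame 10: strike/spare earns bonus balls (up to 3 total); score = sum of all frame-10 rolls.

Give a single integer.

Answer: 8

Derivation:
Frame 1: SPARE (3+7=10). 10 + next roll (6) = 16. Cumulative: 16
Frame 2: SPARE (6+4=10). 10 + next roll (1) = 11. Cumulative: 27
Frame 3: SPARE (1+9=10). 10 + next roll (10) = 20. Cumulative: 47
Frame 4: STRIKE. 10 + next two rolls (7+1) = 18. Cumulative: 65
Frame 5: OPEN (7+1=8). Cumulative: 73
Frame 6: OPEN (8+0=8). Cumulative: 81
Frame 7: SPARE (5+5=10). 10 + next roll (0) = 10. Cumulative: 91
Frame 8: OPEN (0+5=5). Cumulative: 96
Frame 9: STRIKE. 10 + next two rolls (8+0) = 18. Cumulative: 114
Frame 10: OPEN. Sum of all frame-10 rolls (8+0) = 8. Cumulative: 122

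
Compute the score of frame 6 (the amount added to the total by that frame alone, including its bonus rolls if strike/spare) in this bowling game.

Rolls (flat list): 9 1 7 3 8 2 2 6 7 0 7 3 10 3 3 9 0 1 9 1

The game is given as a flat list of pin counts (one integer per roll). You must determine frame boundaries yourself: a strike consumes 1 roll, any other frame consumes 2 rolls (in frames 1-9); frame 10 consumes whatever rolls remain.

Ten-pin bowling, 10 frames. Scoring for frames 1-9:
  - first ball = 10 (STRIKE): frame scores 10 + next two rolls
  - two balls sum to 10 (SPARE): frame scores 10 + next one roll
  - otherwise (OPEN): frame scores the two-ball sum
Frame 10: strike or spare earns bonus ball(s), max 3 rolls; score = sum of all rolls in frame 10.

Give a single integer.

Answer: 20

Derivation:
Frame 1: SPARE (9+1=10). 10 + next roll (7) = 17. Cumulative: 17
Frame 2: SPARE (7+3=10). 10 + next roll (8) = 18. Cumulative: 35
Frame 3: SPARE (8+2=10). 10 + next roll (2) = 12. Cumulative: 47
Frame 4: OPEN (2+6=8). Cumulative: 55
Frame 5: OPEN (7+0=7). Cumulative: 62
Frame 6: SPARE (7+3=10). 10 + next roll (10) = 20. Cumulative: 82
Frame 7: STRIKE. 10 + next two rolls (3+3) = 16. Cumulative: 98
Frame 8: OPEN (3+3=6). Cumulative: 104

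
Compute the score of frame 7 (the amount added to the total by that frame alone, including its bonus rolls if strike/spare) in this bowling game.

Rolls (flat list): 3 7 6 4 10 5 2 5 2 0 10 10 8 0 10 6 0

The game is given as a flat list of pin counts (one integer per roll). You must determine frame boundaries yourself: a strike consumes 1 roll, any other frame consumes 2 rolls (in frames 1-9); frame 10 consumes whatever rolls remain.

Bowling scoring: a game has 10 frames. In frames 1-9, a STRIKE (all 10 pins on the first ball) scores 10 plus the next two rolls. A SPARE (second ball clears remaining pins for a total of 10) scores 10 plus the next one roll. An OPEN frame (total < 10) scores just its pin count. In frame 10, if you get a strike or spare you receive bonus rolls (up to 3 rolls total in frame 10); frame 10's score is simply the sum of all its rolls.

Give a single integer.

Answer: 18

Derivation:
Frame 1: SPARE (3+7=10). 10 + next roll (6) = 16. Cumulative: 16
Frame 2: SPARE (6+4=10). 10 + next roll (10) = 20. Cumulative: 36
Frame 3: STRIKE. 10 + next two rolls (5+2) = 17. Cumulative: 53
Frame 4: OPEN (5+2=7). Cumulative: 60
Frame 5: OPEN (5+2=7). Cumulative: 67
Frame 6: SPARE (0+10=10). 10 + next roll (10) = 20. Cumulative: 87
Frame 7: STRIKE. 10 + next two rolls (8+0) = 18. Cumulative: 105
Frame 8: OPEN (8+0=8). Cumulative: 113
Frame 9: STRIKE. 10 + next two rolls (6+0) = 16. Cumulative: 129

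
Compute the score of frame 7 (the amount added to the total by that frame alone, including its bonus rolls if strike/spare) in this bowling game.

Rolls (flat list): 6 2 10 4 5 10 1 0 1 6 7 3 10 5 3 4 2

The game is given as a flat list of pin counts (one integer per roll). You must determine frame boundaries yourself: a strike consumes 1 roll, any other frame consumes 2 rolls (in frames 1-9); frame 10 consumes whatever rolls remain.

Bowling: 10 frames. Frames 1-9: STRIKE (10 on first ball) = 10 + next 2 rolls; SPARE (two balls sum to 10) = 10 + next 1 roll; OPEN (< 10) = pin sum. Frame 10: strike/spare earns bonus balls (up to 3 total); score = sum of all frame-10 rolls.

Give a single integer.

Frame 1: OPEN (6+2=8). Cumulative: 8
Frame 2: STRIKE. 10 + next two rolls (4+5) = 19. Cumulative: 27
Frame 3: OPEN (4+5=9). Cumulative: 36
Frame 4: STRIKE. 10 + next two rolls (1+0) = 11. Cumulative: 47
Frame 5: OPEN (1+0=1). Cumulative: 48
Frame 6: OPEN (1+6=7). Cumulative: 55
Frame 7: SPARE (7+3=10). 10 + next roll (10) = 20. Cumulative: 75
Frame 8: STRIKE. 10 + next two rolls (5+3) = 18. Cumulative: 93
Frame 9: OPEN (5+3=8). Cumulative: 101

Answer: 20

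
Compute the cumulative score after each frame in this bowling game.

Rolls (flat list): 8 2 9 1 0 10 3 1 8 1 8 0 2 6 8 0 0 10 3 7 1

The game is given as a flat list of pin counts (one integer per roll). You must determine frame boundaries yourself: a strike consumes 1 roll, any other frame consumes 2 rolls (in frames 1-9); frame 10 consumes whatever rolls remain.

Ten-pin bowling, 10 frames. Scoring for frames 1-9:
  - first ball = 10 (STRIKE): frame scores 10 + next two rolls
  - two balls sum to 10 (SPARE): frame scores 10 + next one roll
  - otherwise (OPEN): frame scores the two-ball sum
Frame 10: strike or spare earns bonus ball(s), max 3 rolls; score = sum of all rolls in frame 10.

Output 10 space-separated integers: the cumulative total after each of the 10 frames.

Answer: 19 29 42 46 55 63 71 79 92 103

Derivation:
Frame 1: SPARE (8+2=10). 10 + next roll (9) = 19. Cumulative: 19
Frame 2: SPARE (9+1=10). 10 + next roll (0) = 10. Cumulative: 29
Frame 3: SPARE (0+10=10). 10 + next roll (3) = 13. Cumulative: 42
Frame 4: OPEN (3+1=4). Cumulative: 46
Frame 5: OPEN (8+1=9). Cumulative: 55
Frame 6: OPEN (8+0=8). Cumulative: 63
Frame 7: OPEN (2+6=8). Cumulative: 71
Frame 8: OPEN (8+0=8). Cumulative: 79
Frame 9: SPARE (0+10=10). 10 + next roll (3) = 13. Cumulative: 92
Frame 10: SPARE. Sum of all frame-10 rolls (3+7+1) = 11. Cumulative: 103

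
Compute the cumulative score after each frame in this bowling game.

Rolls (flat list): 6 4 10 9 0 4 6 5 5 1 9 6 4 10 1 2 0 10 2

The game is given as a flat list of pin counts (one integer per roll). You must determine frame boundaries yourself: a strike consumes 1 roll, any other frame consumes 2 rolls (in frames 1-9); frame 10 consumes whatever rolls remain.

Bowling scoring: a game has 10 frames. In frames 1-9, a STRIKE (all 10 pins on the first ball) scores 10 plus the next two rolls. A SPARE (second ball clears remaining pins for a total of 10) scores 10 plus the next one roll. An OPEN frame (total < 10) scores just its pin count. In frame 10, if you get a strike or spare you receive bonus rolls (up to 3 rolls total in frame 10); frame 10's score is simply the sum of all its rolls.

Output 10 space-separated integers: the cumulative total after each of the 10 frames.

Frame 1: SPARE (6+4=10). 10 + next roll (10) = 20. Cumulative: 20
Frame 2: STRIKE. 10 + next two rolls (9+0) = 19. Cumulative: 39
Frame 3: OPEN (9+0=9). Cumulative: 48
Frame 4: SPARE (4+6=10). 10 + next roll (5) = 15. Cumulative: 63
Frame 5: SPARE (5+5=10). 10 + next roll (1) = 11. Cumulative: 74
Frame 6: SPARE (1+9=10). 10 + next roll (6) = 16. Cumulative: 90
Frame 7: SPARE (6+4=10). 10 + next roll (10) = 20. Cumulative: 110
Frame 8: STRIKE. 10 + next two rolls (1+2) = 13. Cumulative: 123
Frame 9: OPEN (1+2=3). Cumulative: 126
Frame 10: SPARE. Sum of all frame-10 rolls (0+10+2) = 12. Cumulative: 138

Answer: 20 39 48 63 74 90 110 123 126 138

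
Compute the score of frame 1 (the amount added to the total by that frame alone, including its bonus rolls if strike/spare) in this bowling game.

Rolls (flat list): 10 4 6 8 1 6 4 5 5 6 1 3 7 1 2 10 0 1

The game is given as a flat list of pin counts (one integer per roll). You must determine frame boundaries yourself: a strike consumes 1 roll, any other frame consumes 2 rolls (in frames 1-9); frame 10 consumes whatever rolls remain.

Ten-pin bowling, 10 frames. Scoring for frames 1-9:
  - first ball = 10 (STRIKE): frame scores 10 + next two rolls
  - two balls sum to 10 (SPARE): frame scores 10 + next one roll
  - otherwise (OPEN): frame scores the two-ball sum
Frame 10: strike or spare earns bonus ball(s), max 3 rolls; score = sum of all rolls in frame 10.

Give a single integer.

Frame 1: STRIKE. 10 + next two rolls (4+6) = 20. Cumulative: 20
Frame 2: SPARE (4+6=10). 10 + next roll (8) = 18. Cumulative: 38
Frame 3: OPEN (8+1=9). Cumulative: 47

Answer: 20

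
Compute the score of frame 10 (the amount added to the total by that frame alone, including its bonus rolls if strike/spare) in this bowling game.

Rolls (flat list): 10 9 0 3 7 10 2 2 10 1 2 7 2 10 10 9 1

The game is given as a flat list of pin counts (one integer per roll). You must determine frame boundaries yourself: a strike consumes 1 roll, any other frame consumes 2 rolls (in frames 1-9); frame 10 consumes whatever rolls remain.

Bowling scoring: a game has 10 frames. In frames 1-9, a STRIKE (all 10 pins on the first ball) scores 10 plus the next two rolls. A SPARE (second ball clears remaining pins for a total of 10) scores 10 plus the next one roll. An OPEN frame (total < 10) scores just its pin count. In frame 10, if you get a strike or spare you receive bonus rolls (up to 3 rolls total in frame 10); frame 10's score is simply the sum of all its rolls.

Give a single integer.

Frame 1: STRIKE. 10 + next two rolls (9+0) = 19. Cumulative: 19
Frame 2: OPEN (9+0=9). Cumulative: 28
Frame 3: SPARE (3+7=10). 10 + next roll (10) = 20. Cumulative: 48
Frame 4: STRIKE. 10 + next two rolls (2+2) = 14. Cumulative: 62
Frame 5: OPEN (2+2=4). Cumulative: 66
Frame 6: STRIKE. 10 + next two rolls (1+2) = 13. Cumulative: 79
Frame 7: OPEN (1+2=3). Cumulative: 82
Frame 8: OPEN (7+2=9). Cumulative: 91
Frame 9: STRIKE. 10 + next two rolls (10+9) = 29. Cumulative: 120
Frame 10: STRIKE. Sum of all frame-10 rolls (10+9+1) = 20. Cumulative: 140

Answer: 20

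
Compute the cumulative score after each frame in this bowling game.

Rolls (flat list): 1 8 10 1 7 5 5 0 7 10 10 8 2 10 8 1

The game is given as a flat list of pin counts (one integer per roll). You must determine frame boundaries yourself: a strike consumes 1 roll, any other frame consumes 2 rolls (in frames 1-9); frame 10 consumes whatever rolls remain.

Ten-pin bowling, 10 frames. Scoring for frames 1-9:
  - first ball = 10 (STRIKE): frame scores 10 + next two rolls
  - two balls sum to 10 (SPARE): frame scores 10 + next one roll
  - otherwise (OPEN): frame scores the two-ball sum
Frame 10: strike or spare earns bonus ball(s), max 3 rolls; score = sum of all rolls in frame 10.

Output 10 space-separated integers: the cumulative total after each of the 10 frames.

Answer: 9 27 35 45 52 80 100 120 139 148

Derivation:
Frame 1: OPEN (1+8=9). Cumulative: 9
Frame 2: STRIKE. 10 + next two rolls (1+7) = 18. Cumulative: 27
Frame 3: OPEN (1+7=8). Cumulative: 35
Frame 4: SPARE (5+5=10). 10 + next roll (0) = 10. Cumulative: 45
Frame 5: OPEN (0+7=7). Cumulative: 52
Frame 6: STRIKE. 10 + next two rolls (10+8) = 28. Cumulative: 80
Frame 7: STRIKE. 10 + next two rolls (8+2) = 20. Cumulative: 100
Frame 8: SPARE (8+2=10). 10 + next roll (10) = 20. Cumulative: 120
Frame 9: STRIKE. 10 + next two rolls (8+1) = 19. Cumulative: 139
Frame 10: OPEN. Sum of all frame-10 rolls (8+1) = 9. Cumulative: 148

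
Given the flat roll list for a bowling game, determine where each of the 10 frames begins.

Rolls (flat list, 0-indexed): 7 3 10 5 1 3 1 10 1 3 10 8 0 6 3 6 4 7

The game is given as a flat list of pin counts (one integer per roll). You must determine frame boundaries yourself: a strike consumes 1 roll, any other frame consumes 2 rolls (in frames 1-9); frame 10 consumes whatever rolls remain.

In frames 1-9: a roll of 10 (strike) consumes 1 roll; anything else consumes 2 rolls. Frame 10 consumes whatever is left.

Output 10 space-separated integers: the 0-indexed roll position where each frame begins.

Answer: 0 2 3 5 7 8 10 11 13 15

Derivation:
Frame 1 starts at roll index 0: rolls=7,3 (sum=10), consumes 2 rolls
Frame 2 starts at roll index 2: roll=10 (strike), consumes 1 roll
Frame 3 starts at roll index 3: rolls=5,1 (sum=6), consumes 2 rolls
Frame 4 starts at roll index 5: rolls=3,1 (sum=4), consumes 2 rolls
Frame 5 starts at roll index 7: roll=10 (strike), consumes 1 roll
Frame 6 starts at roll index 8: rolls=1,3 (sum=4), consumes 2 rolls
Frame 7 starts at roll index 10: roll=10 (strike), consumes 1 roll
Frame 8 starts at roll index 11: rolls=8,0 (sum=8), consumes 2 rolls
Frame 9 starts at roll index 13: rolls=6,3 (sum=9), consumes 2 rolls
Frame 10 starts at roll index 15: 3 remaining rolls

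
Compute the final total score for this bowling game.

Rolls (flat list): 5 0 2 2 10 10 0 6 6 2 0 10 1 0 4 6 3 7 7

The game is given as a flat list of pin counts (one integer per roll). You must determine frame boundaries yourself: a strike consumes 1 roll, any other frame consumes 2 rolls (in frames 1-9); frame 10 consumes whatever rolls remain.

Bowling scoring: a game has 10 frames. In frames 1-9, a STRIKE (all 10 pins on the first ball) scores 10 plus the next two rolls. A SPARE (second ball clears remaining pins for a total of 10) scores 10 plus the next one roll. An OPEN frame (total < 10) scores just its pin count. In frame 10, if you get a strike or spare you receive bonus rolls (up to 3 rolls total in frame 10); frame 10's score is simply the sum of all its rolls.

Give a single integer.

Frame 1: OPEN (5+0=5). Cumulative: 5
Frame 2: OPEN (2+2=4). Cumulative: 9
Frame 3: STRIKE. 10 + next two rolls (10+0) = 20. Cumulative: 29
Frame 4: STRIKE. 10 + next two rolls (0+6) = 16. Cumulative: 45
Frame 5: OPEN (0+6=6). Cumulative: 51
Frame 6: OPEN (6+2=8). Cumulative: 59
Frame 7: SPARE (0+10=10). 10 + next roll (1) = 11. Cumulative: 70
Frame 8: OPEN (1+0=1). Cumulative: 71
Frame 9: SPARE (4+6=10). 10 + next roll (3) = 13. Cumulative: 84
Frame 10: SPARE. Sum of all frame-10 rolls (3+7+7) = 17. Cumulative: 101

Answer: 101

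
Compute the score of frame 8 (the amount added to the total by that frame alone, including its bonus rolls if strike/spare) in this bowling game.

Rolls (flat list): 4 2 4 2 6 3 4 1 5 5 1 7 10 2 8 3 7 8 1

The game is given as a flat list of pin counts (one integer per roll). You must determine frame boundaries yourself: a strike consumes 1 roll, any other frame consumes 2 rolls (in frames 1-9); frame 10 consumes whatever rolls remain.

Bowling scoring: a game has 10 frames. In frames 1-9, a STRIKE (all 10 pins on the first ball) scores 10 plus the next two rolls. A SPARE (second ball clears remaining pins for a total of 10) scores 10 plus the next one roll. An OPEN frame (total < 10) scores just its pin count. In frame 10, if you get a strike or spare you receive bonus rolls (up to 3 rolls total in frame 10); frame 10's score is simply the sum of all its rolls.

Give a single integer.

Frame 1: OPEN (4+2=6). Cumulative: 6
Frame 2: OPEN (4+2=6). Cumulative: 12
Frame 3: OPEN (6+3=9). Cumulative: 21
Frame 4: OPEN (4+1=5). Cumulative: 26
Frame 5: SPARE (5+5=10). 10 + next roll (1) = 11. Cumulative: 37
Frame 6: OPEN (1+7=8). Cumulative: 45
Frame 7: STRIKE. 10 + next two rolls (2+8) = 20. Cumulative: 65
Frame 8: SPARE (2+8=10). 10 + next roll (3) = 13. Cumulative: 78
Frame 9: SPARE (3+7=10). 10 + next roll (8) = 18. Cumulative: 96
Frame 10: OPEN. Sum of all frame-10 rolls (8+1) = 9. Cumulative: 105

Answer: 13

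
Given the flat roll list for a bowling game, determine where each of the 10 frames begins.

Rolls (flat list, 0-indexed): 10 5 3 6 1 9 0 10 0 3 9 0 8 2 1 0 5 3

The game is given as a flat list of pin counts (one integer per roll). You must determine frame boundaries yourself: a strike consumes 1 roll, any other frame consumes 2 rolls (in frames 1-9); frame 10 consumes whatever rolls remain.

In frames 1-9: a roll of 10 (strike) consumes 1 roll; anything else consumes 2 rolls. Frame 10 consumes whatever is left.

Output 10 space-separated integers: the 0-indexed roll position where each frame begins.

Frame 1 starts at roll index 0: roll=10 (strike), consumes 1 roll
Frame 2 starts at roll index 1: rolls=5,3 (sum=8), consumes 2 rolls
Frame 3 starts at roll index 3: rolls=6,1 (sum=7), consumes 2 rolls
Frame 4 starts at roll index 5: rolls=9,0 (sum=9), consumes 2 rolls
Frame 5 starts at roll index 7: roll=10 (strike), consumes 1 roll
Frame 6 starts at roll index 8: rolls=0,3 (sum=3), consumes 2 rolls
Frame 7 starts at roll index 10: rolls=9,0 (sum=9), consumes 2 rolls
Frame 8 starts at roll index 12: rolls=8,2 (sum=10), consumes 2 rolls
Frame 9 starts at roll index 14: rolls=1,0 (sum=1), consumes 2 rolls
Frame 10 starts at roll index 16: 2 remaining rolls

Answer: 0 1 3 5 7 8 10 12 14 16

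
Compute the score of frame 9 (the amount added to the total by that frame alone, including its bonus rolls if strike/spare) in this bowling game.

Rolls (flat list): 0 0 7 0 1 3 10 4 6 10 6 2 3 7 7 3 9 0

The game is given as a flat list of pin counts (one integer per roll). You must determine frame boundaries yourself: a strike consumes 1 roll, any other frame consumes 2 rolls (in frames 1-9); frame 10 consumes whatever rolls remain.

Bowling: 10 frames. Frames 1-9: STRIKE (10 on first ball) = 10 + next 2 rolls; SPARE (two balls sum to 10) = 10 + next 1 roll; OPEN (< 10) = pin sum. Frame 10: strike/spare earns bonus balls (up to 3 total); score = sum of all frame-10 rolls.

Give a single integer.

Answer: 19

Derivation:
Frame 1: OPEN (0+0=0). Cumulative: 0
Frame 2: OPEN (7+0=7). Cumulative: 7
Frame 3: OPEN (1+3=4). Cumulative: 11
Frame 4: STRIKE. 10 + next two rolls (4+6) = 20. Cumulative: 31
Frame 5: SPARE (4+6=10). 10 + next roll (10) = 20. Cumulative: 51
Frame 6: STRIKE. 10 + next two rolls (6+2) = 18. Cumulative: 69
Frame 7: OPEN (6+2=8). Cumulative: 77
Frame 8: SPARE (3+7=10). 10 + next roll (7) = 17. Cumulative: 94
Frame 9: SPARE (7+3=10). 10 + next roll (9) = 19. Cumulative: 113
Frame 10: OPEN. Sum of all frame-10 rolls (9+0) = 9. Cumulative: 122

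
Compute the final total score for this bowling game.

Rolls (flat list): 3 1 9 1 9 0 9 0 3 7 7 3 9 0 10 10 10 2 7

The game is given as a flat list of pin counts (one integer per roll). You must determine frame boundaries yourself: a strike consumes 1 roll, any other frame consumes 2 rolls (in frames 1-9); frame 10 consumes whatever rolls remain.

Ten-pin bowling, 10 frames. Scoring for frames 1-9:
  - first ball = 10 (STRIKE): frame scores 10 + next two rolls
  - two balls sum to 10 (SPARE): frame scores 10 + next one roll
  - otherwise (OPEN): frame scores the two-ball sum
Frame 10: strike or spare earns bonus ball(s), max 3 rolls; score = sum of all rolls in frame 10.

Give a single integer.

Answer: 157

Derivation:
Frame 1: OPEN (3+1=4). Cumulative: 4
Frame 2: SPARE (9+1=10). 10 + next roll (9) = 19. Cumulative: 23
Frame 3: OPEN (9+0=9). Cumulative: 32
Frame 4: OPEN (9+0=9). Cumulative: 41
Frame 5: SPARE (3+7=10). 10 + next roll (7) = 17. Cumulative: 58
Frame 6: SPARE (7+3=10). 10 + next roll (9) = 19. Cumulative: 77
Frame 7: OPEN (9+0=9). Cumulative: 86
Frame 8: STRIKE. 10 + next two rolls (10+10) = 30. Cumulative: 116
Frame 9: STRIKE. 10 + next two rolls (10+2) = 22. Cumulative: 138
Frame 10: STRIKE. Sum of all frame-10 rolls (10+2+7) = 19. Cumulative: 157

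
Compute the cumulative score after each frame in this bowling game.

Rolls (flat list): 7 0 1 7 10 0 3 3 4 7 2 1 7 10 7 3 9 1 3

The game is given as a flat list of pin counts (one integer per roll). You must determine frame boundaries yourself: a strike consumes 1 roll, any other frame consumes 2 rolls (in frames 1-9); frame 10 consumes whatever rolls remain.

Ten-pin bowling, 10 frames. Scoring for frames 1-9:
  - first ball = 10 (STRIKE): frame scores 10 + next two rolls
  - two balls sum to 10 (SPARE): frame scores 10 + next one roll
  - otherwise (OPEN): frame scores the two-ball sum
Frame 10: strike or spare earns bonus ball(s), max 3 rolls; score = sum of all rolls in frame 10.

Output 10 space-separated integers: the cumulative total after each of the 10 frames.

Frame 1: OPEN (7+0=7). Cumulative: 7
Frame 2: OPEN (1+7=8). Cumulative: 15
Frame 3: STRIKE. 10 + next two rolls (0+3) = 13. Cumulative: 28
Frame 4: OPEN (0+3=3). Cumulative: 31
Frame 5: OPEN (3+4=7). Cumulative: 38
Frame 6: OPEN (7+2=9). Cumulative: 47
Frame 7: OPEN (1+7=8). Cumulative: 55
Frame 8: STRIKE. 10 + next two rolls (7+3) = 20. Cumulative: 75
Frame 9: SPARE (7+3=10). 10 + next roll (9) = 19. Cumulative: 94
Frame 10: SPARE. Sum of all frame-10 rolls (9+1+3) = 13. Cumulative: 107

Answer: 7 15 28 31 38 47 55 75 94 107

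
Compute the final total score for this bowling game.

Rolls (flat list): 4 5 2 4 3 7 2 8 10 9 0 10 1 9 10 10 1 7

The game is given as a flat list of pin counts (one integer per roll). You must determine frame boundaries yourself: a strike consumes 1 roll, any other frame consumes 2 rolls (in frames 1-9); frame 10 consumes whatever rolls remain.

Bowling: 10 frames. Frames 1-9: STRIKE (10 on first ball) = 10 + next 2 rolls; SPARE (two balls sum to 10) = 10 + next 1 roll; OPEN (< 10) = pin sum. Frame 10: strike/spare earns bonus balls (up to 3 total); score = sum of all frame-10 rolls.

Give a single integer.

Frame 1: OPEN (4+5=9). Cumulative: 9
Frame 2: OPEN (2+4=6). Cumulative: 15
Frame 3: SPARE (3+7=10). 10 + next roll (2) = 12. Cumulative: 27
Frame 4: SPARE (2+8=10). 10 + next roll (10) = 20. Cumulative: 47
Frame 5: STRIKE. 10 + next two rolls (9+0) = 19. Cumulative: 66
Frame 6: OPEN (9+0=9). Cumulative: 75
Frame 7: STRIKE. 10 + next two rolls (1+9) = 20. Cumulative: 95
Frame 8: SPARE (1+9=10). 10 + next roll (10) = 20. Cumulative: 115
Frame 9: STRIKE. 10 + next two rolls (10+1) = 21. Cumulative: 136
Frame 10: STRIKE. Sum of all frame-10 rolls (10+1+7) = 18. Cumulative: 154

Answer: 154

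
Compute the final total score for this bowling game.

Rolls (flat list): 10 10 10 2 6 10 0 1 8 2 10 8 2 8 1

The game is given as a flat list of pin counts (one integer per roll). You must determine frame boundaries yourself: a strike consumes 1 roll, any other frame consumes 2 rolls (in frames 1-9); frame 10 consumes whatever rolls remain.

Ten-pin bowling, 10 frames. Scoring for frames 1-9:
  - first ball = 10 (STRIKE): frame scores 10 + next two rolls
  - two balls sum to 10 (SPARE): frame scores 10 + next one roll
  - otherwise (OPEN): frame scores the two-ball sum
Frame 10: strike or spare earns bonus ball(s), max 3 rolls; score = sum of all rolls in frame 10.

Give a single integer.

Frame 1: STRIKE. 10 + next two rolls (10+10) = 30. Cumulative: 30
Frame 2: STRIKE. 10 + next two rolls (10+2) = 22. Cumulative: 52
Frame 3: STRIKE. 10 + next two rolls (2+6) = 18. Cumulative: 70
Frame 4: OPEN (2+6=8). Cumulative: 78
Frame 5: STRIKE. 10 + next two rolls (0+1) = 11. Cumulative: 89
Frame 6: OPEN (0+1=1). Cumulative: 90
Frame 7: SPARE (8+2=10). 10 + next roll (10) = 20. Cumulative: 110
Frame 8: STRIKE. 10 + next two rolls (8+2) = 20. Cumulative: 130
Frame 9: SPARE (8+2=10). 10 + next roll (8) = 18. Cumulative: 148
Frame 10: OPEN. Sum of all frame-10 rolls (8+1) = 9. Cumulative: 157

Answer: 157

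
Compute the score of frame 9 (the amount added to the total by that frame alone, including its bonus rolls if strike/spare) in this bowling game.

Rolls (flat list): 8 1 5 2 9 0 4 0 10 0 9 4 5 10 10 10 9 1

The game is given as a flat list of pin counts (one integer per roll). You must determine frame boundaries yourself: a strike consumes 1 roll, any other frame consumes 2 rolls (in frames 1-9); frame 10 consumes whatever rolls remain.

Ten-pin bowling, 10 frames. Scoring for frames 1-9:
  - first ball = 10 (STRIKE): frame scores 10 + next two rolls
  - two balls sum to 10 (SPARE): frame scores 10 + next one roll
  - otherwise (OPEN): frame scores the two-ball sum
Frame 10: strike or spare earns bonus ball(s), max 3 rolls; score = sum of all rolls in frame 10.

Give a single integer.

Answer: 29

Derivation:
Frame 1: OPEN (8+1=9). Cumulative: 9
Frame 2: OPEN (5+2=7). Cumulative: 16
Frame 3: OPEN (9+0=9). Cumulative: 25
Frame 4: OPEN (4+0=4). Cumulative: 29
Frame 5: STRIKE. 10 + next two rolls (0+9) = 19. Cumulative: 48
Frame 6: OPEN (0+9=9). Cumulative: 57
Frame 7: OPEN (4+5=9). Cumulative: 66
Frame 8: STRIKE. 10 + next two rolls (10+10) = 30. Cumulative: 96
Frame 9: STRIKE. 10 + next two rolls (10+9) = 29. Cumulative: 125
Frame 10: STRIKE. Sum of all frame-10 rolls (10+9+1) = 20. Cumulative: 145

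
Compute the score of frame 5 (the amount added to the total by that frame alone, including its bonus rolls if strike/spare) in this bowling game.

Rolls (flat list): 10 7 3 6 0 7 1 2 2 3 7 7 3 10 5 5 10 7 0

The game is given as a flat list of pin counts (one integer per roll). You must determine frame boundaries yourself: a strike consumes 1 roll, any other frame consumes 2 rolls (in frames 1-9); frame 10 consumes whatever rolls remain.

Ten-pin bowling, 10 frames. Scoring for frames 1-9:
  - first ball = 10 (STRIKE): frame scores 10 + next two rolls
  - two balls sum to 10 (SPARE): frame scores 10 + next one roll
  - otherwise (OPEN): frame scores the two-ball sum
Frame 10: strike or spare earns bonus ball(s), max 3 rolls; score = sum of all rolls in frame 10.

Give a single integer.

Frame 1: STRIKE. 10 + next two rolls (7+3) = 20. Cumulative: 20
Frame 2: SPARE (7+3=10). 10 + next roll (6) = 16. Cumulative: 36
Frame 3: OPEN (6+0=6). Cumulative: 42
Frame 4: OPEN (7+1=8). Cumulative: 50
Frame 5: OPEN (2+2=4). Cumulative: 54
Frame 6: SPARE (3+7=10). 10 + next roll (7) = 17. Cumulative: 71
Frame 7: SPARE (7+3=10). 10 + next roll (10) = 20. Cumulative: 91

Answer: 4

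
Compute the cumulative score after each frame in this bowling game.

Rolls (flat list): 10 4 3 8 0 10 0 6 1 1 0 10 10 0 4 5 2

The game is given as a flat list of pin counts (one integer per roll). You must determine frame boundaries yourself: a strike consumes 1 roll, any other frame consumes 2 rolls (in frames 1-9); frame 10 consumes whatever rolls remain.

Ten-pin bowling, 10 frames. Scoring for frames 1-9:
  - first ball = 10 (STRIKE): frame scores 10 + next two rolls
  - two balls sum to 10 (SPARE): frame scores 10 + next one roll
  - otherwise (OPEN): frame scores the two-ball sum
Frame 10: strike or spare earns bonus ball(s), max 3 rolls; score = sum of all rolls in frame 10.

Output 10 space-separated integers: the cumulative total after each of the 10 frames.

Answer: 17 24 32 48 54 56 76 90 94 101

Derivation:
Frame 1: STRIKE. 10 + next two rolls (4+3) = 17. Cumulative: 17
Frame 2: OPEN (4+3=7). Cumulative: 24
Frame 3: OPEN (8+0=8). Cumulative: 32
Frame 4: STRIKE. 10 + next two rolls (0+6) = 16. Cumulative: 48
Frame 5: OPEN (0+6=6). Cumulative: 54
Frame 6: OPEN (1+1=2). Cumulative: 56
Frame 7: SPARE (0+10=10). 10 + next roll (10) = 20. Cumulative: 76
Frame 8: STRIKE. 10 + next two rolls (0+4) = 14. Cumulative: 90
Frame 9: OPEN (0+4=4). Cumulative: 94
Frame 10: OPEN. Sum of all frame-10 rolls (5+2) = 7. Cumulative: 101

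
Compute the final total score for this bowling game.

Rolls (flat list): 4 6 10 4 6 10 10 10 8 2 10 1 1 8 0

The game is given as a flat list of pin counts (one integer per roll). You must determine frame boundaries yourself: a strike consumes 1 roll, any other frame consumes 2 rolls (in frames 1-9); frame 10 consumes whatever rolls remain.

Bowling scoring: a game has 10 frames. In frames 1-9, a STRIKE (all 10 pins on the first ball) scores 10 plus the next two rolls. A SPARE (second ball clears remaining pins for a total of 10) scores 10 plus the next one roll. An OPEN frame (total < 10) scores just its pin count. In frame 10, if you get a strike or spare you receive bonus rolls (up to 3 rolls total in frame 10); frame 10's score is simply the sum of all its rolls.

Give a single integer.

Frame 1: SPARE (4+6=10). 10 + next roll (10) = 20. Cumulative: 20
Frame 2: STRIKE. 10 + next two rolls (4+6) = 20. Cumulative: 40
Frame 3: SPARE (4+6=10). 10 + next roll (10) = 20. Cumulative: 60
Frame 4: STRIKE. 10 + next two rolls (10+10) = 30. Cumulative: 90
Frame 5: STRIKE. 10 + next two rolls (10+8) = 28. Cumulative: 118
Frame 6: STRIKE. 10 + next two rolls (8+2) = 20. Cumulative: 138
Frame 7: SPARE (8+2=10). 10 + next roll (10) = 20. Cumulative: 158
Frame 8: STRIKE. 10 + next two rolls (1+1) = 12. Cumulative: 170
Frame 9: OPEN (1+1=2). Cumulative: 172
Frame 10: OPEN. Sum of all frame-10 rolls (8+0) = 8. Cumulative: 180

Answer: 180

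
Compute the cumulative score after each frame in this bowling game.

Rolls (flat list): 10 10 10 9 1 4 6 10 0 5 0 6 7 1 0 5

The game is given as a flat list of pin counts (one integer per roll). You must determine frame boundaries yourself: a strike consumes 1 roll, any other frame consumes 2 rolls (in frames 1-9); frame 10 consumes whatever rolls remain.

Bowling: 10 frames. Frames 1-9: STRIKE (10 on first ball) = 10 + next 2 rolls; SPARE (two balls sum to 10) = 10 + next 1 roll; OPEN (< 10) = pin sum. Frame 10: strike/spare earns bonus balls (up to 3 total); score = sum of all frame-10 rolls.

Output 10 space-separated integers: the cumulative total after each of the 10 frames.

Frame 1: STRIKE. 10 + next two rolls (10+10) = 30. Cumulative: 30
Frame 2: STRIKE. 10 + next two rolls (10+9) = 29. Cumulative: 59
Frame 3: STRIKE. 10 + next two rolls (9+1) = 20. Cumulative: 79
Frame 4: SPARE (9+1=10). 10 + next roll (4) = 14. Cumulative: 93
Frame 5: SPARE (4+6=10). 10 + next roll (10) = 20. Cumulative: 113
Frame 6: STRIKE. 10 + next two rolls (0+5) = 15. Cumulative: 128
Frame 7: OPEN (0+5=5). Cumulative: 133
Frame 8: OPEN (0+6=6). Cumulative: 139
Frame 9: OPEN (7+1=8). Cumulative: 147
Frame 10: OPEN. Sum of all frame-10 rolls (0+5) = 5. Cumulative: 152

Answer: 30 59 79 93 113 128 133 139 147 152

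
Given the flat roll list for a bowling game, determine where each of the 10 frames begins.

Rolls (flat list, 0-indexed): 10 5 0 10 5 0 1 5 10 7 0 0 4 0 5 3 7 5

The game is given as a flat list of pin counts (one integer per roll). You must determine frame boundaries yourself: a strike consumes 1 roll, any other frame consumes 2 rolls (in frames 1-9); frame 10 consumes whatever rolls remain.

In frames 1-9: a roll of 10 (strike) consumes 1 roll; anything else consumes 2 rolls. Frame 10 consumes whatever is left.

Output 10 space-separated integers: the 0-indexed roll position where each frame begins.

Answer: 0 1 3 4 6 8 9 11 13 15

Derivation:
Frame 1 starts at roll index 0: roll=10 (strike), consumes 1 roll
Frame 2 starts at roll index 1: rolls=5,0 (sum=5), consumes 2 rolls
Frame 3 starts at roll index 3: roll=10 (strike), consumes 1 roll
Frame 4 starts at roll index 4: rolls=5,0 (sum=5), consumes 2 rolls
Frame 5 starts at roll index 6: rolls=1,5 (sum=6), consumes 2 rolls
Frame 6 starts at roll index 8: roll=10 (strike), consumes 1 roll
Frame 7 starts at roll index 9: rolls=7,0 (sum=7), consumes 2 rolls
Frame 8 starts at roll index 11: rolls=0,4 (sum=4), consumes 2 rolls
Frame 9 starts at roll index 13: rolls=0,5 (sum=5), consumes 2 rolls
Frame 10 starts at roll index 15: 3 remaining rolls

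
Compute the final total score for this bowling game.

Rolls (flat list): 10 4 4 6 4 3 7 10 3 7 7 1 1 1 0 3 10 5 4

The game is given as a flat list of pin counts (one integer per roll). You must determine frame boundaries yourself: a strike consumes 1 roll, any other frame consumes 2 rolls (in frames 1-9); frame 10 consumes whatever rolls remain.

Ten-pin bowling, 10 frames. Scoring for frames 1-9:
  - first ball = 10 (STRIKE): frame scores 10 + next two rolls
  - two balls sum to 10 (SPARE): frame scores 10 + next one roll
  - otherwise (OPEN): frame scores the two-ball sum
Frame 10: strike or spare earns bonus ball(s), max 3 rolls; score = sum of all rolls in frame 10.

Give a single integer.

Frame 1: STRIKE. 10 + next two rolls (4+4) = 18. Cumulative: 18
Frame 2: OPEN (4+4=8). Cumulative: 26
Frame 3: SPARE (6+4=10). 10 + next roll (3) = 13. Cumulative: 39
Frame 4: SPARE (3+7=10). 10 + next roll (10) = 20. Cumulative: 59
Frame 5: STRIKE. 10 + next two rolls (3+7) = 20. Cumulative: 79
Frame 6: SPARE (3+7=10). 10 + next roll (7) = 17. Cumulative: 96
Frame 7: OPEN (7+1=8). Cumulative: 104
Frame 8: OPEN (1+1=2). Cumulative: 106
Frame 9: OPEN (0+3=3). Cumulative: 109
Frame 10: STRIKE. Sum of all frame-10 rolls (10+5+4) = 19. Cumulative: 128

Answer: 128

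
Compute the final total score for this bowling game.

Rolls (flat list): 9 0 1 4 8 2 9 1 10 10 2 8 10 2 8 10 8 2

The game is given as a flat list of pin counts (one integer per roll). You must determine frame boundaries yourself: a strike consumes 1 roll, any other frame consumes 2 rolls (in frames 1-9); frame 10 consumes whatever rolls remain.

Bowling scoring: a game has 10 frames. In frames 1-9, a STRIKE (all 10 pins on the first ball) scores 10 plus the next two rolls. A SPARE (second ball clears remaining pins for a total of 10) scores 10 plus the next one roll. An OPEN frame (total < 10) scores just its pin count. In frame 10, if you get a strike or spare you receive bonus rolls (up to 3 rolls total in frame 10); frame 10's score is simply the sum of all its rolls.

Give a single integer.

Frame 1: OPEN (9+0=9). Cumulative: 9
Frame 2: OPEN (1+4=5). Cumulative: 14
Frame 3: SPARE (8+2=10). 10 + next roll (9) = 19. Cumulative: 33
Frame 4: SPARE (9+1=10). 10 + next roll (10) = 20. Cumulative: 53
Frame 5: STRIKE. 10 + next two rolls (10+2) = 22. Cumulative: 75
Frame 6: STRIKE. 10 + next two rolls (2+8) = 20. Cumulative: 95
Frame 7: SPARE (2+8=10). 10 + next roll (10) = 20. Cumulative: 115
Frame 8: STRIKE. 10 + next two rolls (2+8) = 20. Cumulative: 135
Frame 9: SPARE (2+8=10). 10 + next roll (10) = 20. Cumulative: 155
Frame 10: STRIKE. Sum of all frame-10 rolls (10+8+2) = 20. Cumulative: 175

Answer: 175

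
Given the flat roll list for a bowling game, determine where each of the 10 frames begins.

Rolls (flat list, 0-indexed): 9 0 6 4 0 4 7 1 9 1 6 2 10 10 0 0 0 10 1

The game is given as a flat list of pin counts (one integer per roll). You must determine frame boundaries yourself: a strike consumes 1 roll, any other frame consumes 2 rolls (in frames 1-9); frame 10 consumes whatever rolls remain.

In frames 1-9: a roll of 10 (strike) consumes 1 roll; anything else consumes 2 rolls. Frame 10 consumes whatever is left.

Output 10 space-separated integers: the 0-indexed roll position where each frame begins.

Answer: 0 2 4 6 8 10 12 13 14 16

Derivation:
Frame 1 starts at roll index 0: rolls=9,0 (sum=9), consumes 2 rolls
Frame 2 starts at roll index 2: rolls=6,4 (sum=10), consumes 2 rolls
Frame 3 starts at roll index 4: rolls=0,4 (sum=4), consumes 2 rolls
Frame 4 starts at roll index 6: rolls=7,1 (sum=8), consumes 2 rolls
Frame 5 starts at roll index 8: rolls=9,1 (sum=10), consumes 2 rolls
Frame 6 starts at roll index 10: rolls=6,2 (sum=8), consumes 2 rolls
Frame 7 starts at roll index 12: roll=10 (strike), consumes 1 roll
Frame 8 starts at roll index 13: roll=10 (strike), consumes 1 roll
Frame 9 starts at roll index 14: rolls=0,0 (sum=0), consumes 2 rolls
Frame 10 starts at roll index 16: 3 remaining rolls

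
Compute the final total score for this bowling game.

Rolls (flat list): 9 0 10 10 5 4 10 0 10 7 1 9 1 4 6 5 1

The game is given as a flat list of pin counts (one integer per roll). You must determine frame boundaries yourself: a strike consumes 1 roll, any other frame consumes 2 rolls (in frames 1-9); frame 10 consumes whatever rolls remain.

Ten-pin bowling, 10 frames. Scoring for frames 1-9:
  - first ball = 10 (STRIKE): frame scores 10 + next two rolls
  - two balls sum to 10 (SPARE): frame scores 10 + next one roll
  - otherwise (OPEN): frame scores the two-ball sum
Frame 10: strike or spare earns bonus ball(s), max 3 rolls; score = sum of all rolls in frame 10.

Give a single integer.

Answer: 142

Derivation:
Frame 1: OPEN (9+0=9). Cumulative: 9
Frame 2: STRIKE. 10 + next two rolls (10+5) = 25. Cumulative: 34
Frame 3: STRIKE. 10 + next two rolls (5+4) = 19. Cumulative: 53
Frame 4: OPEN (5+4=9). Cumulative: 62
Frame 5: STRIKE. 10 + next two rolls (0+10) = 20. Cumulative: 82
Frame 6: SPARE (0+10=10). 10 + next roll (7) = 17. Cumulative: 99
Frame 7: OPEN (7+1=8). Cumulative: 107
Frame 8: SPARE (9+1=10). 10 + next roll (4) = 14. Cumulative: 121
Frame 9: SPARE (4+6=10). 10 + next roll (5) = 15. Cumulative: 136
Frame 10: OPEN. Sum of all frame-10 rolls (5+1) = 6. Cumulative: 142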